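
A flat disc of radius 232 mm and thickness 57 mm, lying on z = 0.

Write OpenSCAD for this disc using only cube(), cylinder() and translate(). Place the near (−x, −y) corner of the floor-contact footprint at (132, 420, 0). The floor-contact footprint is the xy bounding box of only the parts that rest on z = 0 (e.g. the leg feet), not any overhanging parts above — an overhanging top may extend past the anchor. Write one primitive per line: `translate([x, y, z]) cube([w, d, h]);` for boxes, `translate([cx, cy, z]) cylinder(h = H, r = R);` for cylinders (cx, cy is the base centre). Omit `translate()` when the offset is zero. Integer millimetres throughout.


translate([364, 652, 0]) cylinder(h = 57, r = 232);


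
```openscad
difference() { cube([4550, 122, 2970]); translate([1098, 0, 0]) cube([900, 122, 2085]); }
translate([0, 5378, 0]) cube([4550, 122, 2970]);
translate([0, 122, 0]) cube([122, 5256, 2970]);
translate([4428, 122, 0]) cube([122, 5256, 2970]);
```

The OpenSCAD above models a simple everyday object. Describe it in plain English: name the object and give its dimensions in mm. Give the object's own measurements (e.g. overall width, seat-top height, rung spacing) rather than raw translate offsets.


A single room: four walls, each 2970 mm tall and 122 mm thick, enclosing an outside footprint 4550×5500 mm (x × y), no floor or roof. The front and back walls (−y and +y sides) run the full x-width; the side walls fit between their inner faces. A door opening 900 mm wide and 2085 mm tall is cut through the front wall from the floor up, its −x edge 1098 mm from the wall's −x end.


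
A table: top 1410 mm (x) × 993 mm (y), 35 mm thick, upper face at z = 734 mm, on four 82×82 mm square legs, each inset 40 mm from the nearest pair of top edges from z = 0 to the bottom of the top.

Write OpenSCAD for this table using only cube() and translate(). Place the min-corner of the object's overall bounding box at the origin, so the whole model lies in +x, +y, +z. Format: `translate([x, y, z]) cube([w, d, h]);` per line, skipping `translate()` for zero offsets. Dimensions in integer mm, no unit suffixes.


translate([0, 0, 699]) cube([1410, 993, 35]);
translate([40, 40, 0]) cube([82, 82, 699]);
translate([1288, 40, 0]) cube([82, 82, 699]);
translate([40, 871, 0]) cube([82, 82, 699]);
translate([1288, 871, 0]) cube([82, 82, 699]);


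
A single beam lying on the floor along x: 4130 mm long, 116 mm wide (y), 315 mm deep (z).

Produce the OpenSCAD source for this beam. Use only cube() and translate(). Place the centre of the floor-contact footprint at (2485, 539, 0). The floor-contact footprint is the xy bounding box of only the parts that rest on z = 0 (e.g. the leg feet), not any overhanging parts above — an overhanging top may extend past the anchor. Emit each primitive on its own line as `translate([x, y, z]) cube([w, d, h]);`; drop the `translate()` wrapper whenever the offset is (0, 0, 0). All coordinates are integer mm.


translate([420, 481, 0]) cube([4130, 116, 315]);


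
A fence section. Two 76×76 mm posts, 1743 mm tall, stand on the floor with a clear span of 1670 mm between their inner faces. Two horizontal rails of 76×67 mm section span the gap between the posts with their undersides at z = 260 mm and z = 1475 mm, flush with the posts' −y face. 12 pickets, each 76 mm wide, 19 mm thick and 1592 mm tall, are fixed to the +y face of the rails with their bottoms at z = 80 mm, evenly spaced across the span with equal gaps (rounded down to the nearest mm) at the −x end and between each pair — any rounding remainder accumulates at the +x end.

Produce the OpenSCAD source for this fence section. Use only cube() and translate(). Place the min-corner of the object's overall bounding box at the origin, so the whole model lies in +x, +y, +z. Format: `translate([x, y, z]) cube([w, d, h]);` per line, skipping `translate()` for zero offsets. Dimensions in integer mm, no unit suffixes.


cube([76, 76, 1743]);
translate([1746, 0, 0]) cube([76, 76, 1743]);
translate([76, 0, 260]) cube([1670, 76, 67]);
translate([76, 0, 1475]) cube([1670, 76, 67]);
translate([134, 76, 80]) cube([76, 19, 1592]);
translate([268, 76, 80]) cube([76, 19, 1592]);
translate([402, 76, 80]) cube([76, 19, 1592]);
translate([536, 76, 80]) cube([76, 19, 1592]);
translate([670, 76, 80]) cube([76, 19, 1592]);
translate([804, 76, 80]) cube([76, 19, 1592]);
translate([938, 76, 80]) cube([76, 19, 1592]);
translate([1072, 76, 80]) cube([76, 19, 1592]);
translate([1206, 76, 80]) cube([76, 19, 1592]);
translate([1340, 76, 80]) cube([76, 19, 1592]);
translate([1474, 76, 80]) cube([76, 19, 1592]);
translate([1608, 76, 80]) cube([76, 19, 1592]);


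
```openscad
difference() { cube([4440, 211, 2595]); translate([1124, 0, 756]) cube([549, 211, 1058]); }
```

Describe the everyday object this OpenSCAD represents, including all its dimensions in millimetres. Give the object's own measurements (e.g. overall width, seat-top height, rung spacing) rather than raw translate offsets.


A wall 4440 mm long (x), 211 mm thick (y), 2595 mm tall, with a rectangular window opening cut through it. The opening is 549 mm wide and 1058 mm tall; its sill is at z = 756 mm and its near (−x) edge is 1124 mm from the wall's −x end. The opening passes through the full wall thickness.


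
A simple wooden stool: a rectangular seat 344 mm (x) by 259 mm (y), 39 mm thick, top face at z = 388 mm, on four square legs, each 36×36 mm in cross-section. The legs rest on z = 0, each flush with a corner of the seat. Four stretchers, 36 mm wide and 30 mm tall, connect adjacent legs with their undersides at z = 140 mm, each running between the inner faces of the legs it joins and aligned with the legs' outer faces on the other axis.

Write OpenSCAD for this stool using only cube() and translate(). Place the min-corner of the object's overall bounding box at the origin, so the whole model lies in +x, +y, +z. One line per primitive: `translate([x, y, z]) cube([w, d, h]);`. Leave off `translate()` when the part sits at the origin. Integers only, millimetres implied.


translate([0, 0, 349]) cube([344, 259, 39]);
cube([36, 36, 349]);
translate([308, 0, 0]) cube([36, 36, 349]);
translate([0, 223, 0]) cube([36, 36, 349]);
translate([308, 223, 0]) cube([36, 36, 349]);
translate([36, 0, 140]) cube([272, 36, 30]);
translate([36, 223, 140]) cube([272, 36, 30]);
translate([0, 36, 140]) cube([36, 187, 30]);
translate([308, 36, 140]) cube([36, 187, 30]);


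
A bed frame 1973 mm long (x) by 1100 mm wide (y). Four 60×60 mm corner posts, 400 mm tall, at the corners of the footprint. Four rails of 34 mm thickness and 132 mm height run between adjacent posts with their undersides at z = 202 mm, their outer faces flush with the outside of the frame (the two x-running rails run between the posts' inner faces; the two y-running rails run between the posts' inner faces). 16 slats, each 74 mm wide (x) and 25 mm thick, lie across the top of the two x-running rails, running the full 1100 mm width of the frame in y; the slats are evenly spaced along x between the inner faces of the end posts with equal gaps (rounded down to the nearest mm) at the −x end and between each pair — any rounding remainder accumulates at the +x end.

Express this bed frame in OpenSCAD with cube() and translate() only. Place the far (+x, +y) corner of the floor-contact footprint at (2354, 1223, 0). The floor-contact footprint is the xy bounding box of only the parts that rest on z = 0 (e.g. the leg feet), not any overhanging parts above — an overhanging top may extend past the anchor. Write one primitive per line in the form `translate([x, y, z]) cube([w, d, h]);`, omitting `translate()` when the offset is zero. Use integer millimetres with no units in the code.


translate([381, 123, 0]) cube([60, 60, 400]);
translate([381, 1163, 0]) cube([60, 60, 400]);
translate([2294, 123, 0]) cube([60, 60, 400]);
translate([2294, 1163, 0]) cube([60, 60, 400]);
translate([441, 123, 202]) cube([1853, 34, 132]);
translate([441, 1189, 202]) cube([1853, 34, 132]);
translate([381, 183, 202]) cube([34, 980, 132]);
translate([2320, 183, 202]) cube([34, 980, 132]);
translate([480, 123, 334]) cube([74, 1100, 25]);
translate([593, 123, 334]) cube([74, 1100, 25]);
translate([706, 123, 334]) cube([74, 1100, 25]);
translate([819, 123, 334]) cube([74, 1100, 25]);
translate([932, 123, 334]) cube([74, 1100, 25]);
translate([1045, 123, 334]) cube([74, 1100, 25]);
translate([1158, 123, 334]) cube([74, 1100, 25]);
translate([1271, 123, 334]) cube([74, 1100, 25]);
translate([1384, 123, 334]) cube([74, 1100, 25]);
translate([1497, 123, 334]) cube([74, 1100, 25]);
translate([1610, 123, 334]) cube([74, 1100, 25]);
translate([1723, 123, 334]) cube([74, 1100, 25]);
translate([1836, 123, 334]) cube([74, 1100, 25]);
translate([1949, 123, 334]) cube([74, 1100, 25]);
translate([2062, 123, 334]) cube([74, 1100, 25]);
translate([2175, 123, 334]) cube([74, 1100, 25]);


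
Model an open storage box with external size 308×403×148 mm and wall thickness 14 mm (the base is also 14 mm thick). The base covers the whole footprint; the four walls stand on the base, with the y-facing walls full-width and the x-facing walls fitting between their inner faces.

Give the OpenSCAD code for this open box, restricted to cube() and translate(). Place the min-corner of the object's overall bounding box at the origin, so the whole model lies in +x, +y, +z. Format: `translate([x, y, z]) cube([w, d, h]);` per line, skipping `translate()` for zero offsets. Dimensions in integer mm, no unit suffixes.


cube([308, 403, 14]);
translate([0, 0, 14]) cube([308, 14, 134]);
translate([0, 389, 14]) cube([308, 14, 134]);
translate([0, 14, 14]) cube([14, 375, 134]);
translate([294, 14, 14]) cube([14, 375, 134]);


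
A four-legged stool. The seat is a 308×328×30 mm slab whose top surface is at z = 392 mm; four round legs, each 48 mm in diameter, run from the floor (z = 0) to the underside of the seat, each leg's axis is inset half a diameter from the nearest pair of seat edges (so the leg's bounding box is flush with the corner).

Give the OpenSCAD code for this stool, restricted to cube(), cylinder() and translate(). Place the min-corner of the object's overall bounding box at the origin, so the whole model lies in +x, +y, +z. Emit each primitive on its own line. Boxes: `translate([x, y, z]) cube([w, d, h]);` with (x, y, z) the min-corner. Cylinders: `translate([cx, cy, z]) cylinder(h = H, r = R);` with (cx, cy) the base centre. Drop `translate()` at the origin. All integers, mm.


// leg_h = 392 - 30 = 362
translate([0, 0, 362]) cube([308, 328, 30]);
translate([24, 24, 0]) cylinder(h = 362, r = 24);
translate([284, 24, 0]) cylinder(h = 362, r = 24);
translate([24, 304, 0]) cylinder(h = 362, r = 24);
translate([284, 304, 0]) cylinder(h = 362, r = 24);


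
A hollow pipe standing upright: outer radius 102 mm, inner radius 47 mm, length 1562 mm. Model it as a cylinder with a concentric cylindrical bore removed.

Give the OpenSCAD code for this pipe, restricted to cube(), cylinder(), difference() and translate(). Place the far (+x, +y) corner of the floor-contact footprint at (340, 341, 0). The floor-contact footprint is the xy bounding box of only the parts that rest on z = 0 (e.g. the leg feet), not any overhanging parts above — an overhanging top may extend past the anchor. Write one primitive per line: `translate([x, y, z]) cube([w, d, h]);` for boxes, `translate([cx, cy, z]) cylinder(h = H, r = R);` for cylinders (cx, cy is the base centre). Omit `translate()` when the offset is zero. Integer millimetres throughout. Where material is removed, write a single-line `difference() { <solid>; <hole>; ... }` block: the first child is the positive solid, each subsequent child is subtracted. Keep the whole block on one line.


difference() { translate([238, 239, 0]) cylinder(h = 1562, r = 102); translate([238, 239, 0]) cylinder(h = 1562, r = 47); }


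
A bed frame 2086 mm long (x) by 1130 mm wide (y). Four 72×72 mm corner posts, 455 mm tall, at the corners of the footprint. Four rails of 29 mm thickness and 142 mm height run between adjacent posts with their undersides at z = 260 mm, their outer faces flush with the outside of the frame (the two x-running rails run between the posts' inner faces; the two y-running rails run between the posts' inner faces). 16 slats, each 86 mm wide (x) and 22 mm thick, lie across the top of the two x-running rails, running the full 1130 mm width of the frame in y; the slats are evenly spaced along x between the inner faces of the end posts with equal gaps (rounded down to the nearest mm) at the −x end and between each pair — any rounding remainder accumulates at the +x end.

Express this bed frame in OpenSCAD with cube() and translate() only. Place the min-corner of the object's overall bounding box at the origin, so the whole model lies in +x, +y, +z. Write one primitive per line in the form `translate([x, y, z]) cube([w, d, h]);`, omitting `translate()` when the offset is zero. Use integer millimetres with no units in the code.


cube([72, 72, 455]);
translate([0, 1058, 0]) cube([72, 72, 455]);
translate([2014, 0, 0]) cube([72, 72, 455]);
translate([2014, 1058, 0]) cube([72, 72, 455]);
translate([72, 0, 260]) cube([1942, 29, 142]);
translate([72, 1101, 260]) cube([1942, 29, 142]);
translate([0, 72, 260]) cube([29, 986, 142]);
translate([2057, 72, 260]) cube([29, 986, 142]);
translate([105, 0, 402]) cube([86, 1130, 22]);
translate([224, 0, 402]) cube([86, 1130, 22]);
translate([343, 0, 402]) cube([86, 1130, 22]);
translate([462, 0, 402]) cube([86, 1130, 22]);
translate([581, 0, 402]) cube([86, 1130, 22]);
translate([700, 0, 402]) cube([86, 1130, 22]);
translate([819, 0, 402]) cube([86, 1130, 22]);
translate([938, 0, 402]) cube([86, 1130, 22]);
translate([1057, 0, 402]) cube([86, 1130, 22]);
translate([1176, 0, 402]) cube([86, 1130, 22]);
translate([1295, 0, 402]) cube([86, 1130, 22]);
translate([1414, 0, 402]) cube([86, 1130, 22]);
translate([1533, 0, 402]) cube([86, 1130, 22]);
translate([1652, 0, 402]) cube([86, 1130, 22]);
translate([1771, 0, 402]) cube([86, 1130, 22]);
translate([1890, 0, 402]) cube([86, 1130, 22]);


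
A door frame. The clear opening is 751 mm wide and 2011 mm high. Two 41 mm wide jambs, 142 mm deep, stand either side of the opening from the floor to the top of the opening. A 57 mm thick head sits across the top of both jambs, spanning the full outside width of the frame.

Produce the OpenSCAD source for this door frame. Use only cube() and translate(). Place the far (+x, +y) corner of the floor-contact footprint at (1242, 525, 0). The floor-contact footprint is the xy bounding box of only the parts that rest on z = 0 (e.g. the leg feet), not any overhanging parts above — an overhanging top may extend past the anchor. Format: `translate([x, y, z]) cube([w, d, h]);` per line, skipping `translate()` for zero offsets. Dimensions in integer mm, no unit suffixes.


translate([409, 383, 0]) cube([41, 142, 2011]);
translate([1201, 383, 0]) cube([41, 142, 2011]);
translate([409, 383, 2011]) cube([833, 142, 57]);


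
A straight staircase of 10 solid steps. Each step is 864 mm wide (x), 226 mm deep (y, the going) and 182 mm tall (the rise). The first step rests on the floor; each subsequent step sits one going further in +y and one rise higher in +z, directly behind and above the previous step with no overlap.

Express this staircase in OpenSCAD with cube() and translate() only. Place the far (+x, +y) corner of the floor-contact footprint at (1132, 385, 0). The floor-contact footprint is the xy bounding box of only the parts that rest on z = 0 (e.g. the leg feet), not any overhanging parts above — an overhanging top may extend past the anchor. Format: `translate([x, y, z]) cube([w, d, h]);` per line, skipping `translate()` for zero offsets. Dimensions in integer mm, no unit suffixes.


translate([268, 159, 0]) cube([864, 226, 182]);
translate([268, 385, 182]) cube([864, 226, 182]);
translate([268, 611, 364]) cube([864, 226, 182]);
translate([268, 837, 546]) cube([864, 226, 182]);
translate([268, 1063, 728]) cube([864, 226, 182]);
translate([268, 1289, 910]) cube([864, 226, 182]);
translate([268, 1515, 1092]) cube([864, 226, 182]);
translate([268, 1741, 1274]) cube([864, 226, 182]);
translate([268, 1967, 1456]) cube([864, 226, 182]);
translate([268, 2193, 1638]) cube([864, 226, 182]);


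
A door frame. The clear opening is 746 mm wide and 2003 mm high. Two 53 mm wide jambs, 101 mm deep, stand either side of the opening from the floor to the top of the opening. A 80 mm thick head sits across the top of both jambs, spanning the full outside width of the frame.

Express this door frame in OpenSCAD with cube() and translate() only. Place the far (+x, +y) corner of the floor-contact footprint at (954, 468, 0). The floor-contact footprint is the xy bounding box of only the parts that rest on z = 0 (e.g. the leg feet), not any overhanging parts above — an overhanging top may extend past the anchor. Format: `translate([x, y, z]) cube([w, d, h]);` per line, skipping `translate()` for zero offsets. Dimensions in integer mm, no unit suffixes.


translate([102, 367, 0]) cube([53, 101, 2003]);
translate([901, 367, 0]) cube([53, 101, 2003]);
translate([102, 367, 2003]) cube([852, 101, 80]);


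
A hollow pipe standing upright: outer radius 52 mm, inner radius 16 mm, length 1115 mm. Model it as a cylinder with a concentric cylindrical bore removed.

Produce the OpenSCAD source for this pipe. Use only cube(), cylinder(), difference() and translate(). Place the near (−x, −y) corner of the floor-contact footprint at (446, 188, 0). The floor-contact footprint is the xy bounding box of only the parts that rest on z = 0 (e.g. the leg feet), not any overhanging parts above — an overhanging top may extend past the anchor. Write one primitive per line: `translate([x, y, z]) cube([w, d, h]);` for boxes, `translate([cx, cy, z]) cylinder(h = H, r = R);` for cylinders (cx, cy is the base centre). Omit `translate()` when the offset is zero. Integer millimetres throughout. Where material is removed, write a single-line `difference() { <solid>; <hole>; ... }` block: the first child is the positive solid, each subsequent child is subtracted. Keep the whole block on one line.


difference() { translate([498, 240, 0]) cylinder(h = 1115, r = 52); translate([498, 240, 0]) cylinder(h = 1115, r = 16); }


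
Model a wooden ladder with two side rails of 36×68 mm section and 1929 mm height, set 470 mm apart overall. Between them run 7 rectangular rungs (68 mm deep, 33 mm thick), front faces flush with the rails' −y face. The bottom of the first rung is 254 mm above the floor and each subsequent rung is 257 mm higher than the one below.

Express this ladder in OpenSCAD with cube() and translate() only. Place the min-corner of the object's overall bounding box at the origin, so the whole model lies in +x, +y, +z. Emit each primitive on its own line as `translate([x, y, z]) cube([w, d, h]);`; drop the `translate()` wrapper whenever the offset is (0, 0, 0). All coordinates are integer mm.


cube([36, 68, 1929]);
translate([434, 0, 0]) cube([36, 68, 1929]);
translate([36, 0, 254]) cube([398, 68, 33]);
translate([36, 0, 511]) cube([398, 68, 33]);
translate([36, 0, 768]) cube([398, 68, 33]);
translate([36, 0, 1025]) cube([398, 68, 33]);
translate([36, 0, 1282]) cube([398, 68, 33]);
translate([36, 0, 1539]) cube([398, 68, 33]);
translate([36, 0, 1796]) cube([398, 68, 33]);


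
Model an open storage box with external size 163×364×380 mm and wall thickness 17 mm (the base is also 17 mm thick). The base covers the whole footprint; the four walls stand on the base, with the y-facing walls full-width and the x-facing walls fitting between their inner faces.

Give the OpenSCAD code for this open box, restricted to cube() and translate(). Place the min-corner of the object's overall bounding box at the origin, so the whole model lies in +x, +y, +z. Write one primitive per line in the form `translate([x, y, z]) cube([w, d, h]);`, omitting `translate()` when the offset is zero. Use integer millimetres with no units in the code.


cube([163, 364, 17]);
translate([0, 0, 17]) cube([163, 17, 363]);
translate([0, 347, 17]) cube([163, 17, 363]);
translate([0, 17, 17]) cube([17, 330, 363]);
translate([146, 17, 17]) cube([17, 330, 363]);


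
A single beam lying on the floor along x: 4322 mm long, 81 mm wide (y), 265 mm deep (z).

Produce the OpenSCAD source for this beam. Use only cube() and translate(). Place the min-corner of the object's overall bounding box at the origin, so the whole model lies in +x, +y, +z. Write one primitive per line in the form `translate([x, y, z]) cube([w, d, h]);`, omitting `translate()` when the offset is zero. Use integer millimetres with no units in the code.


cube([4322, 81, 265]);


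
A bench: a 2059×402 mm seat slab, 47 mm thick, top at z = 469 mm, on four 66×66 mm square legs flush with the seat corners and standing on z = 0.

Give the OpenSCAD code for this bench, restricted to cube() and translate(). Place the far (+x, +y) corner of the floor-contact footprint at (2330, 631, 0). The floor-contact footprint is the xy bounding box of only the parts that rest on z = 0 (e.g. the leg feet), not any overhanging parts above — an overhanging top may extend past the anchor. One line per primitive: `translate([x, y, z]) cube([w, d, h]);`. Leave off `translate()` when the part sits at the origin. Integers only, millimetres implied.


translate([271, 229, 422]) cube([2059, 402, 47]);
translate([271, 229, 0]) cube([66, 66, 422]);
translate([271, 565, 0]) cube([66, 66, 422]);
translate([2264, 229, 0]) cube([66, 66, 422]);
translate([2264, 565, 0]) cube([66, 66, 422]);


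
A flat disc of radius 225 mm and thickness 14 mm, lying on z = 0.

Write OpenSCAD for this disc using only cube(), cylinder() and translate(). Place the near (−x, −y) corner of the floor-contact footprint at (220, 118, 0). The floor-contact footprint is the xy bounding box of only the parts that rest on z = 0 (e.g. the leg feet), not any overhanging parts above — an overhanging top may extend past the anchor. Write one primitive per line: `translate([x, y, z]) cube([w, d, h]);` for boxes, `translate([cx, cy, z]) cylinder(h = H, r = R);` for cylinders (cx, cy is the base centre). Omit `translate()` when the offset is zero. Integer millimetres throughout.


translate([445, 343, 0]) cylinder(h = 14, r = 225);


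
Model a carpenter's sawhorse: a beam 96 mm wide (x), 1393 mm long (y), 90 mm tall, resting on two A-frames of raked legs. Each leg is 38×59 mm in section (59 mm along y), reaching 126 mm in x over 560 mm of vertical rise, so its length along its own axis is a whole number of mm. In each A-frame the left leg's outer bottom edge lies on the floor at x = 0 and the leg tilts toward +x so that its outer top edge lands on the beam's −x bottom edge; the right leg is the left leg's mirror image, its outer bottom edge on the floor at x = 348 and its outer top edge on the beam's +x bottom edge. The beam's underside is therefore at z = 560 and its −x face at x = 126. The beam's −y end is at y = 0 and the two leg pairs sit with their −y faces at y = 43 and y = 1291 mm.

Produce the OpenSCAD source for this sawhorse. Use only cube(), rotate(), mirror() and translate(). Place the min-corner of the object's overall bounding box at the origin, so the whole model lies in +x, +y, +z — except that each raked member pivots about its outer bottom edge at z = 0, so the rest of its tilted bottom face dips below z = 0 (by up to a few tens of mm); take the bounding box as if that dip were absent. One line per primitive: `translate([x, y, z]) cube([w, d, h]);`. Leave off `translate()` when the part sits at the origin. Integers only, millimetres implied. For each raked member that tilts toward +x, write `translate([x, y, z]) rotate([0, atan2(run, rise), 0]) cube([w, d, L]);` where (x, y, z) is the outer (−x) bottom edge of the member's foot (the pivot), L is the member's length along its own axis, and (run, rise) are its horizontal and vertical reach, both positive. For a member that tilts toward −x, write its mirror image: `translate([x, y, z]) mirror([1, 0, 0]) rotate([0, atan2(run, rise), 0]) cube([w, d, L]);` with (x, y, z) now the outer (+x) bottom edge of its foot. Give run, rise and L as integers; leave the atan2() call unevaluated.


translate([126, 0, 560]) cube([96, 1393, 90]);
translate([0, 43, 0]) rotate([0, atan2(126, 560), 0]) cube([38, 59, 574]);
translate([348, 43, 0]) mirror([1, 0, 0]) rotate([0, atan2(126, 560), 0]) cube([38, 59, 574]);
translate([0, 1291, 0]) rotate([0, atan2(126, 560), 0]) cube([38, 59, 574]);
translate([348, 1291, 0]) mirror([1, 0, 0]) rotate([0, atan2(126, 560), 0]) cube([38, 59, 574]);


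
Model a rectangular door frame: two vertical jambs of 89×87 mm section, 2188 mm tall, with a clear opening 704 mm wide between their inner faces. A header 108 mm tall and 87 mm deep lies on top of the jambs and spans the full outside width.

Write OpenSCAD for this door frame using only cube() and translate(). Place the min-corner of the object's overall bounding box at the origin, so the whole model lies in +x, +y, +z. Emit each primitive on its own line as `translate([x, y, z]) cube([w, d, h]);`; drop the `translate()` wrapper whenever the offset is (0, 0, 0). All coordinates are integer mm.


cube([89, 87, 2188]);
translate([793, 0, 0]) cube([89, 87, 2188]);
translate([0, 0, 2188]) cube([882, 87, 108]);


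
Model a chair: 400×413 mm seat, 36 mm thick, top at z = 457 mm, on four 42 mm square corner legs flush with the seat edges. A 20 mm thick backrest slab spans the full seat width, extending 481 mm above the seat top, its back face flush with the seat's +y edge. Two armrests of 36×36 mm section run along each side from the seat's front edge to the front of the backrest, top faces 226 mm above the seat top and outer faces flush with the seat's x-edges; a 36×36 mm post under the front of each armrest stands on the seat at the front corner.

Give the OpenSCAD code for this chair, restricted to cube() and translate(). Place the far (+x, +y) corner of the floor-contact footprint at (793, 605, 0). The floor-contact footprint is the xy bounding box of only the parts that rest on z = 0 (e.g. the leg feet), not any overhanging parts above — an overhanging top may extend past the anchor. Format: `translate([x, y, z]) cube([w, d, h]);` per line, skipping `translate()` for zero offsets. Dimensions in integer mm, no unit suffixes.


translate([393, 192, 421]) cube([400, 413, 36]);
translate([393, 192, 0]) cube([42, 42, 421]);
translate([751, 192, 0]) cube([42, 42, 421]);
translate([393, 563, 0]) cube([42, 42, 421]);
translate([751, 563, 0]) cube([42, 42, 421]);
translate([393, 585, 457]) cube([400, 20, 481]);
translate([393, 192, 647]) cube([36, 393, 36]);
translate([757, 192, 647]) cube([36, 393, 36]);
translate([393, 192, 457]) cube([36, 36, 190]);
translate([757, 192, 457]) cube([36, 36, 190]);


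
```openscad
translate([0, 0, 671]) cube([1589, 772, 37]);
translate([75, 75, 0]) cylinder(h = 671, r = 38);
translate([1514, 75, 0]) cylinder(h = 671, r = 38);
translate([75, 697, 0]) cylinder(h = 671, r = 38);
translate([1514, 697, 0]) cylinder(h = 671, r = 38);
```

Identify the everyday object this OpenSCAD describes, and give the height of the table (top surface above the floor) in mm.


A table. The table height is 708 mm.

A 1589×772×37 slab sits at z = 671 on four Ø76 mm round legs — a table. The top surface is at 671 + 37 = 708 mm.


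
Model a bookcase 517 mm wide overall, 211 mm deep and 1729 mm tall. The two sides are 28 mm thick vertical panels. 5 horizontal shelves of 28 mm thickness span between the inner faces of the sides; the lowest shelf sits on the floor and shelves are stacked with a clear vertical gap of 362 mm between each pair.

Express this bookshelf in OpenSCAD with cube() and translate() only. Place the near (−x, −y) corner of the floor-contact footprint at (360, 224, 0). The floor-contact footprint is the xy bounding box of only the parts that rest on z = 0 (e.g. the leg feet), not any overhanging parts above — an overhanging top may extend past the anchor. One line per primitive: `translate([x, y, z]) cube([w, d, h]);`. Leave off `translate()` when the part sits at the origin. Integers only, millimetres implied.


translate([360, 224, 0]) cube([28, 211, 1729]);
translate([849, 224, 0]) cube([28, 211, 1729]);
translate([388, 224, 0]) cube([461, 211, 28]);
translate([388, 224, 390]) cube([461, 211, 28]);
translate([388, 224, 780]) cube([461, 211, 28]);
translate([388, 224, 1170]) cube([461, 211, 28]);
translate([388, 224, 1560]) cube([461, 211, 28]);


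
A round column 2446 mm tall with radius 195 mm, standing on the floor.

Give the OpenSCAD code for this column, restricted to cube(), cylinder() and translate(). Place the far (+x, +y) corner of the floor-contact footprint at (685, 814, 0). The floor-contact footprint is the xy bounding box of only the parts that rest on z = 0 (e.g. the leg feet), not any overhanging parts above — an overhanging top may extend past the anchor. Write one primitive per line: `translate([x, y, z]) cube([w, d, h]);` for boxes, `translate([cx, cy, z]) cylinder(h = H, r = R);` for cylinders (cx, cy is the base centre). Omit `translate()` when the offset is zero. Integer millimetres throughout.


translate([490, 619, 0]) cylinder(h = 2446, r = 195);


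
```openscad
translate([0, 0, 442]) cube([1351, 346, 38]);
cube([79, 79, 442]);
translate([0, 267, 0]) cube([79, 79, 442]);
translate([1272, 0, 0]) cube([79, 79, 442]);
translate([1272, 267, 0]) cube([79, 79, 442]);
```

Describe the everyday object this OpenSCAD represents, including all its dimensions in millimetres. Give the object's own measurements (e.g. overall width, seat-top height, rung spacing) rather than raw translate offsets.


A long wooden bench with a 1351 mm (x) × 346 mm (y) seat, 38 mm thick, its top surface 480 mm above the floor. Four 79 mm square legs at the seat corners, flush with the edges, run from z = 0 to the seat underside.


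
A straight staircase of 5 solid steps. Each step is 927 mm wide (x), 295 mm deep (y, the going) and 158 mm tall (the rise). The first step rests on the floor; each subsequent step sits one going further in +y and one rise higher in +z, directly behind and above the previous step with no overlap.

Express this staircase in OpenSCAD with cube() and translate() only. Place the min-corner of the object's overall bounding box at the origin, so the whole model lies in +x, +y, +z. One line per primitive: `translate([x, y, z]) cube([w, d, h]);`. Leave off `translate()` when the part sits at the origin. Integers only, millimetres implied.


cube([927, 295, 158]);
translate([0, 295, 158]) cube([927, 295, 158]);
translate([0, 590, 316]) cube([927, 295, 158]);
translate([0, 885, 474]) cube([927, 295, 158]);
translate([0, 1180, 632]) cube([927, 295, 158]);


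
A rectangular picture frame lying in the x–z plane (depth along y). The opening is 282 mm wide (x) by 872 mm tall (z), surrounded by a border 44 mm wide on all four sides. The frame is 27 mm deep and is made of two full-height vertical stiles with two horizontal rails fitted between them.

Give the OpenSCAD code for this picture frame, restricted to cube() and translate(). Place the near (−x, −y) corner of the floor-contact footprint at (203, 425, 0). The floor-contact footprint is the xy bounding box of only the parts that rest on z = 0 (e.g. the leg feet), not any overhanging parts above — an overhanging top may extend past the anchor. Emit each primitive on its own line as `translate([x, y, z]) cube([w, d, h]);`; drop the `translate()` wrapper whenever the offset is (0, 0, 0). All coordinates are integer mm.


translate([203, 425, 0]) cube([44, 27, 960]);
translate([529, 425, 0]) cube([44, 27, 960]);
translate([247, 425, 0]) cube([282, 27, 44]);
translate([247, 425, 916]) cube([282, 27, 44]);


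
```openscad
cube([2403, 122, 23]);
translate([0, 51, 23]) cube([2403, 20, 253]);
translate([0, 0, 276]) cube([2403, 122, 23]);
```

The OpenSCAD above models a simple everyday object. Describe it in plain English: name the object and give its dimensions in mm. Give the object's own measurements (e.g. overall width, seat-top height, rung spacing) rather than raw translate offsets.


An I-beam lying along x, 2403 mm long. Overall section height 299 mm. Two flanges 122 mm wide (y) and 23 mm thick, one on the floor and one at the top; a web 20 mm thick runs between them, centred on the flange width.


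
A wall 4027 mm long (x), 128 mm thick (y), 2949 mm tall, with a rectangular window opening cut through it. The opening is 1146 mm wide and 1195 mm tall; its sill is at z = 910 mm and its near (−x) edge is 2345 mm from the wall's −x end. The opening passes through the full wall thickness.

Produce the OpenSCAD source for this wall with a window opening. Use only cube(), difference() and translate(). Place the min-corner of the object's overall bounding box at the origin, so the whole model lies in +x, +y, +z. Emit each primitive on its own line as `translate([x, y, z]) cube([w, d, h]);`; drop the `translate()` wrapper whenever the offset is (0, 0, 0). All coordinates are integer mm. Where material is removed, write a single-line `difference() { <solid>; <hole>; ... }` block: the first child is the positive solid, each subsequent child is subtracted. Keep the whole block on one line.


difference() { cube([4027, 128, 2949]); translate([2345, 0, 910]) cube([1146, 128, 1195]); }


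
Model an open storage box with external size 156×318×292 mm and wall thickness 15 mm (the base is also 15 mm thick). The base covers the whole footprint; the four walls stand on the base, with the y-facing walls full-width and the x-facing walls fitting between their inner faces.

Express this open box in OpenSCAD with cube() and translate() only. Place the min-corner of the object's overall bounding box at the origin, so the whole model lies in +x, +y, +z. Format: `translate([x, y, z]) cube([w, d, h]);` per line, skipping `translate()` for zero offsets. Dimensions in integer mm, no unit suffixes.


cube([156, 318, 15]);
translate([0, 0, 15]) cube([156, 15, 277]);
translate([0, 303, 15]) cube([156, 15, 277]);
translate([0, 15, 15]) cube([15, 288, 277]);
translate([141, 15, 15]) cube([15, 288, 277]);


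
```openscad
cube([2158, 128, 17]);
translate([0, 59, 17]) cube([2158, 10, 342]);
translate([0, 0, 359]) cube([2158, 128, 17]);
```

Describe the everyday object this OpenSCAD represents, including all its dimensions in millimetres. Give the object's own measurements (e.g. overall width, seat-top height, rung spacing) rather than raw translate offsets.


An I-beam lying along x, 2158 mm long. Overall section height 376 mm. Two flanges 128 mm wide (y) and 17 mm thick, one on the floor and one at the top; a web 10 mm thick runs between them, centred on the flange width.


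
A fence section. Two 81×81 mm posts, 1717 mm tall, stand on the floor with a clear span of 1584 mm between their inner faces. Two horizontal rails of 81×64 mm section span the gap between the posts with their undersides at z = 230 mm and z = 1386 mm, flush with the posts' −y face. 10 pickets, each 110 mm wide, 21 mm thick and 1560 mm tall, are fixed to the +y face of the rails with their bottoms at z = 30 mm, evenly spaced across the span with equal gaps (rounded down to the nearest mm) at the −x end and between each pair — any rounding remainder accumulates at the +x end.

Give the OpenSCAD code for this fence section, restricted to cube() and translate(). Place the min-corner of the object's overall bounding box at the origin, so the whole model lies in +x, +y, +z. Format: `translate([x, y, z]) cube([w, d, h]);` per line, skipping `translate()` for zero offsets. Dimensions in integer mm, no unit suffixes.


cube([81, 81, 1717]);
translate([1665, 0, 0]) cube([81, 81, 1717]);
translate([81, 0, 230]) cube([1584, 81, 64]);
translate([81, 0, 1386]) cube([1584, 81, 64]);
translate([125, 81, 30]) cube([110, 21, 1560]);
translate([279, 81, 30]) cube([110, 21, 1560]);
translate([433, 81, 30]) cube([110, 21, 1560]);
translate([587, 81, 30]) cube([110, 21, 1560]);
translate([741, 81, 30]) cube([110, 21, 1560]);
translate([895, 81, 30]) cube([110, 21, 1560]);
translate([1049, 81, 30]) cube([110, 21, 1560]);
translate([1203, 81, 30]) cube([110, 21, 1560]);
translate([1357, 81, 30]) cube([110, 21, 1560]);
translate([1511, 81, 30]) cube([110, 21, 1560]);


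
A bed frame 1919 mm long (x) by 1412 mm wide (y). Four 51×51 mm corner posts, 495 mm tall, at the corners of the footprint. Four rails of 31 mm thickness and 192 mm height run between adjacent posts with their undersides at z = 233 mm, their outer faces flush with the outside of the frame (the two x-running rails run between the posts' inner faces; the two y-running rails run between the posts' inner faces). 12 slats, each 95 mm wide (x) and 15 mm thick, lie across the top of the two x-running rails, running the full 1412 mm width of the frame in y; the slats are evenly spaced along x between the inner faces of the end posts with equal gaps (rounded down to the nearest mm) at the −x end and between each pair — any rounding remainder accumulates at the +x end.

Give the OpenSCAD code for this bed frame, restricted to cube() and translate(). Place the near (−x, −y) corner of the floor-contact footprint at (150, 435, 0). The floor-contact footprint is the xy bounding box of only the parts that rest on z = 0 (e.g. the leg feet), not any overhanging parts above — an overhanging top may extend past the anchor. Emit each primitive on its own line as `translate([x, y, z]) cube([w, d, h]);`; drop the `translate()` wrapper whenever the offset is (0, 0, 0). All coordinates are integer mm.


// slat z = rail_z + rail_h = 233 + 192 = 425
// slat gap = ⌊(1817 − 12·95) / 13⌋ = 52
translate([150, 435, 0]) cube([51, 51, 495]);
translate([150, 1796, 0]) cube([51, 51, 495]);
translate([2018, 435, 0]) cube([51, 51, 495]);
translate([2018, 1796, 0]) cube([51, 51, 495]);
translate([201, 435, 233]) cube([1817, 31, 192]);
translate([201, 1816, 233]) cube([1817, 31, 192]);
translate([150, 486, 233]) cube([31, 1310, 192]);
translate([2038, 486, 233]) cube([31, 1310, 192]);
translate([253, 435, 425]) cube([95, 1412, 15]);
translate([400, 435, 425]) cube([95, 1412, 15]);
translate([547, 435, 425]) cube([95, 1412, 15]);
translate([694, 435, 425]) cube([95, 1412, 15]);
translate([841, 435, 425]) cube([95, 1412, 15]);
translate([988, 435, 425]) cube([95, 1412, 15]);
translate([1135, 435, 425]) cube([95, 1412, 15]);
translate([1282, 435, 425]) cube([95, 1412, 15]);
translate([1429, 435, 425]) cube([95, 1412, 15]);
translate([1576, 435, 425]) cube([95, 1412, 15]);
translate([1723, 435, 425]) cube([95, 1412, 15]);
translate([1870, 435, 425]) cube([95, 1412, 15]);


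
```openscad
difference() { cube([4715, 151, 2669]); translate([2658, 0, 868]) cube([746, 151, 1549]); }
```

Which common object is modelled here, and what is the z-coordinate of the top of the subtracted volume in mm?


A wall with a window opening. The window head height is 2417 mm.

A wall with a rectangular opening subtracted — a window. Sill at z = 868, opening 1549 mm tall, so the head is at 868 + 1549 = 2417 mm.


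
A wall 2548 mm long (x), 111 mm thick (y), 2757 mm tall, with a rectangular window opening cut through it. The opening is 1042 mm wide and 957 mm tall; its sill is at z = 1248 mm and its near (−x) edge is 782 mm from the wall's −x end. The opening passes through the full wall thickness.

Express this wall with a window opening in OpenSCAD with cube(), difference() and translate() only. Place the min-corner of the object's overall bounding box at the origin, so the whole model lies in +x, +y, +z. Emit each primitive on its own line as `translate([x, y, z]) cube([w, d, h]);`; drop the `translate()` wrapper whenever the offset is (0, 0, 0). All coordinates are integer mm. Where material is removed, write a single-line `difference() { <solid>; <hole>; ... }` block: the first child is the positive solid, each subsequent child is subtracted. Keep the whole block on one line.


difference() { cube([2548, 111, 2757]); translate([782, 0, 1248]) cube([1042, 111, 957]); }
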